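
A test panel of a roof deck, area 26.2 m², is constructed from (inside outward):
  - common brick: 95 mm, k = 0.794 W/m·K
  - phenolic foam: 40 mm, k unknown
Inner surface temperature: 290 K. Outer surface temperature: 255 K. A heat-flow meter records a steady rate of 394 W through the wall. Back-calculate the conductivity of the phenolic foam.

Model the wall as resistances in series:
R_common brick = L/(kA) = 0.095/(0.794×26.2) = 0.004567 K/W
Sum of known resistances R_other = 0.004567 K/W
Total R = ΔT/Q = 35/394 = 0.08883 K/W
R_phenolic foam = R_total − R_other = 0.08427 K/W
k = L/(R·A) = 0.04/(0.08427×26.2)

k ≈ 0.0181 W/(m·K)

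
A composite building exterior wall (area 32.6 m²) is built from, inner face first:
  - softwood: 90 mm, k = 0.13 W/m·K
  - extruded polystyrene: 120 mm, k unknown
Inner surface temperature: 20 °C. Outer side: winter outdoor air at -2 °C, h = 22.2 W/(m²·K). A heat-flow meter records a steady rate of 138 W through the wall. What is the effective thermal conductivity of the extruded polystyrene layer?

k ≈ 0.0269 W/(m·K)

Treating each layer as a thermal resistance in series:
R_softwood = L/(kA) = 0.09/(0.13×32.6) = 0.02124 K/W
R_outer film = 1/(h_o·A) = 1/(22.2×32.6) = 0.001382 K/W
Sum of known resistances R_other = 0.02262 K/W
Total R = ΔT/Q = 22/138 = 0.1594 K/W
R_extruded polystyrene = R_total − R_other = 0.1368 K/W
k = L/(R·A) = 0.12/(0.1368×32.6)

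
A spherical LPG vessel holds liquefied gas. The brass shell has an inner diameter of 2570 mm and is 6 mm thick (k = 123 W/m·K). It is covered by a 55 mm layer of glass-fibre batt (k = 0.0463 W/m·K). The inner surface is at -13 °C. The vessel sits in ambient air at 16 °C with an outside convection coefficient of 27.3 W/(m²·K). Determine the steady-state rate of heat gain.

Q ≈ 518 W

Each spherical layer contributes R = (1/r_i − 1/r_o)/(4πk):
R_brass shell = (1/1.285 − 1/1.291)/(4π×123) = 2.34×10^-6 K/W
R_glass-fibre batt = (1/1.291 − 1/1.346)/(4π×0.0463) = 0.0544 K/W
R_outer film = 1/(h·4πr_o²) = 1/(27.3×4π×1.346²) = 0.001609 K/W
R_total = 0.05601 K/W
Q = ΔT/R_total = 29/0.05601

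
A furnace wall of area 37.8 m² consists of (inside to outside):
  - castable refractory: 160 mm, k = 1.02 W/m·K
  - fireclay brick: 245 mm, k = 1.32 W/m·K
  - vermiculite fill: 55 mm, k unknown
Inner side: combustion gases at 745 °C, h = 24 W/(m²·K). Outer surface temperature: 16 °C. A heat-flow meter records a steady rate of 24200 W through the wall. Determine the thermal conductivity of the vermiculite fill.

k ≈ 0.0729 W/(m·K)

Thermal resistances in series:
R_inner film = 1/(h_i·A) = 1/(24×37.8) = 0.001102 K/W
R_castable refractory = L/(kA) = 0.16/(1.02×37.8) = 0.00415 K/W
R_fireclay brick = L/(kA) = 0.245/(1.32×37.8) = 0.00491 K/W
Sum of known resistances R_other = 0.01016 K/W
Total R = ΔT/Q = 729/24200 = 0.03012 K/W
R_vermiculite fill = R_total − R_other = 0.01996 K/W
k = L/(R·A) = 0.055/(0.01996×37.8)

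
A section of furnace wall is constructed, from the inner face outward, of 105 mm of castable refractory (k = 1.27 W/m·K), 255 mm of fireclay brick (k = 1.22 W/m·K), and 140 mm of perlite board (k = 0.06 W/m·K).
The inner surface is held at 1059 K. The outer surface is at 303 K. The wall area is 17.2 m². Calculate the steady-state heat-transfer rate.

Q ≈ 4950 W

Series thermal resistances:
R_castable refractory = L/(kA) = 0.105/(1.27×17.2) = 0.004807 K/W
R_fireclay brick = L/(kA) = 0.255/(1.22×17.2) = 0.01215 K/W
R_perlite board = L/(kA) = 0.14/(0.06×17.2) = 0.1357 K/W
R_total = 0.1526 K/W
Q = ΔT / R_total = 756 / 0.1526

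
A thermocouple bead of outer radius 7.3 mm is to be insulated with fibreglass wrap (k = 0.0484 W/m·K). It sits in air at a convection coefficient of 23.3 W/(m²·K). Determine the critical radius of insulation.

r_cr ≈ 4.15 mm

For a sphere r_cr = 2k/h = 2×0.0484/23.3
r_cr = 4.15 mm; since the bare radius (7.3 mm) is above r_cr, any added insulation will reduce heat loss.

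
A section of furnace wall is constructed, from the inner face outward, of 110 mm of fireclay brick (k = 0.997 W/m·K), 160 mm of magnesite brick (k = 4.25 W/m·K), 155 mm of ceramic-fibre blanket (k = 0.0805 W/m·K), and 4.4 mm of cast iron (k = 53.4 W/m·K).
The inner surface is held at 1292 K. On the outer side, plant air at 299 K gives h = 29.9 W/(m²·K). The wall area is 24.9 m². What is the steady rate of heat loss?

Thermal resistances in series:
R_fireclay brick = L/(kA) = 0.11/(0.997×24.9) = 0.004431 K/W
R_magnesite brick = L/(kA) = 0.16/(4.25×24.9) = 0.001512 K/W
R_ceramic-fibre blanket = L/(kA) = 0.155/(0.0805×24.9) = 0.07733 K/W
R_cast iron = L/(kA) = 0.0044/(53.4×24.9) = 3.309×10^-6 K/W
R_outer film = 1/(h_o·A) = 1/(29.9×24.9) = 0.001343 K/W
R_total = 0.08462 K/W
Q = ΔT / R_total = 993 / 0.08462

Q ≈ 11700 W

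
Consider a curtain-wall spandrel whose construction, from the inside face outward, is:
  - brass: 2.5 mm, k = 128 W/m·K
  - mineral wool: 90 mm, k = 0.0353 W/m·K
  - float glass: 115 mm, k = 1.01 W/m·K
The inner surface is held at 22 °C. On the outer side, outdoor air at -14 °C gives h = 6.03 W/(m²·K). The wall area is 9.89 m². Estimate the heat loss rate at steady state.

Q ≈ 126 W

Model the wall as resistances in series:
R_brass = L/(kA) = 0.0025/(128×9.89) = 1.975×10^-6 K/W
R_mineral wool = L/(kA) = 0.09/(0.0353×9.89) = 0.2578 K/W
R_float glass = L/(kA) = 0.115/(1.01×9.89) = 0.01151 K/W
R_outer film = 1/(h_o·A) = 1/(6.03×9.89) = 0.01677 K/W
R_total = 0.2861 K/W
Q = ΔT / R_total = 36 / 0.2861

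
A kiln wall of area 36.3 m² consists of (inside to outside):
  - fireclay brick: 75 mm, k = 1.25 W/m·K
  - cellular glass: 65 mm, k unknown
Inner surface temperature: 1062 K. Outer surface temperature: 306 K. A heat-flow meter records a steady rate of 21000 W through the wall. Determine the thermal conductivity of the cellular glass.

k ≈ 0.0521 W/(m·K)

Using the resistance-network approach (series):
R_fireclay brick = L/(kA) = 0.075/(1.25×36.3) = 0.001653 K/W
Sum of known resistances R_other = 0.001653 K/W
Total R = ΔT/Q = 756/21000 = 0.036 K/W
R_cellular glass = R_total − R_other = 0.03435 K/W
k = L/(R·A) = 0.065/(0.03435×36.3)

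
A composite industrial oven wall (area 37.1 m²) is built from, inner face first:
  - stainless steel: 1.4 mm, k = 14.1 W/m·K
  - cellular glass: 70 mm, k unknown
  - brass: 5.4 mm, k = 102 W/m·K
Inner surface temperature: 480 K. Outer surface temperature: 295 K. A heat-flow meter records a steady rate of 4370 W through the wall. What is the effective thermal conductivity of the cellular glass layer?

k ≈ 0.0446 W/(m·K)

Model the wall as resistances in series:
R_stainless steel = L/(kA) = 0.0014/(14.1×37.1) = 2.676×10^-6 K/W
R_brass = L/(kA) = 0.0054/(102×37.1) = 1.427×10^-6 K/W
Sum of known resistances R_other = 4.103×10^-6 K/W
Total R = ΔT/Q = 185/4370 = 0.04233 K/W
R_cellular glass = R_total − R_other = 0.04233 K/W
k = L/(R·A) = 0.07/(0.04233×37.1)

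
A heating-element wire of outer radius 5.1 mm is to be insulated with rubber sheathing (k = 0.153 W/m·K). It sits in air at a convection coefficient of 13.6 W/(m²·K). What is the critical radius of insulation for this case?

r_cr ≈ 11.2 mm

For a cylinder r_cr = k/h = 0.153/13.6
r_cr = 11.2 mm; since the bare radius (5.1 mm) is below r_cr, adding a thin layer of insulation will *increase* heat loss.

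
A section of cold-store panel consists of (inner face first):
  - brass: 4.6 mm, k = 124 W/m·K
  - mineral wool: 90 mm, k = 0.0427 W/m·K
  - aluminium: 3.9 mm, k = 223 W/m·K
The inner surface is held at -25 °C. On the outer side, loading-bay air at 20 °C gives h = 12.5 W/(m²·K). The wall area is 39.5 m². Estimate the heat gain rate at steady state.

Q ≈ 812 W

Model the wall as resistances in series:
R_brass = L/(kA) = 0.0046/(124×39.5) = 9.392×10^-7 K/W
R_mineral wool = L/(kA) = 0.09/(0.0427×39.5) = 0.05336 K/W
R_aluminium = L/(kA) = 0.0039/(223×39.5) = 4.428×10^-7 K/W
R_outer film = 1/(h_o·A) = 1/(12.5×39.5) = 0.002025 K/W
R_total = 0.05539 K/W
Q = ΔT / R_total = 45 / 0.05539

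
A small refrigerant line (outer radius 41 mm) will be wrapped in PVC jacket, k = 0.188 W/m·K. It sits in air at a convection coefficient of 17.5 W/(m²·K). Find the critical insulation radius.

For a cylinder r_cr = k/h = 0.188/17.5
r_cr = 10.7 mm; since the bare radius (41 mm) is above r_cr, any added insulation will reduce heat loss.

r_cr ≈ 10.7 mm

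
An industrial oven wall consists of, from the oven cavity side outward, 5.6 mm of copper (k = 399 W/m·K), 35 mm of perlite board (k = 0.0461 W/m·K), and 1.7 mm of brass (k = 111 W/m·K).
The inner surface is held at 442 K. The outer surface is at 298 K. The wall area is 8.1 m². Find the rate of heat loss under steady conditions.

Q ≈ 1540 W

Thermal resistances in series:
R_copper = L/(kA) = 0.0056/(399×8.1) = 1.733×10^-6 K/W
R_perlite board = L/(kA) = 0.035/(0.0461×8.1) = 0.09373 K/W
R_brass = L/(kA) = 0.0017/(111×8.1) = 1.891×10^-6 K/W
R_total = 0.09373 K/W
Q = ΔT / R_total = 144 / 0.09373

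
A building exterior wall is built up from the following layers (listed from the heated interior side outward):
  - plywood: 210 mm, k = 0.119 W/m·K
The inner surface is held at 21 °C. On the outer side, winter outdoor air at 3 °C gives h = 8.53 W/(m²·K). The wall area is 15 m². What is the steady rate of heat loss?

Model the wall as resistances in series:
R_plywood = L/(kA) = 0.21/(0.119×15) = 0.1176 K/W
R_outer film = 1/(h_o·A) = 1/(8.53×15) = 0.007816 K/W
R_total = 0.1255 K/W
Q = ΔT / R_total = 18 / 0.1255

Q ≈ 143 W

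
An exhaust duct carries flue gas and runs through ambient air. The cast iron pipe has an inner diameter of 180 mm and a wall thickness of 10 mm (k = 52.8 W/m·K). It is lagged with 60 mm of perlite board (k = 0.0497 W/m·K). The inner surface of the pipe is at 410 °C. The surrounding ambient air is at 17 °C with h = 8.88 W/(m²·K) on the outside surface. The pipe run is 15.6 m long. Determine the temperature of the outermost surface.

T ≈ 44.2 °C

For a radial system each layer contributes R = ln(r_out/r_in)/(2πkL); films add R = 1/(hA).
R_cast iron pipe wall = ln(100/90)/(2π×52.8×15.6) = 2.036×10^-5 K/W
R_perlite board = ln(160/100)/(2π×0.0497×15.6) = 0.09648 K/W
R_outer film = 1/(h_o·2πr_oL) = 1/(8.88×2π×0.16×15.6) = 0.007181 K/W
R_total = 0.1037 K/W
Q = ΔT/R_total = 393/0.1037
Q = 3790 W
T_interface = T_inner − Q·ΣR(inner→interface) = 410 − 3790×0.0965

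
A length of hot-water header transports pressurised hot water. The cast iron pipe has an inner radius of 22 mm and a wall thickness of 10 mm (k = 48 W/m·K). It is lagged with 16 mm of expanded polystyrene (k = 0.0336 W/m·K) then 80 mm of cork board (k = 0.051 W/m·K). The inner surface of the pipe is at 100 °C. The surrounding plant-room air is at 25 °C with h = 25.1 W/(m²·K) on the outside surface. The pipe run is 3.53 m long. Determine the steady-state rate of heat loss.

Q ≈ 52.6 W

For a radial system each layer contributes R = ln(r_out/r_in)/(2πkL); films add R = 1/(hA).
R_cast iron pipe wall = ln(32/22)/(2π×48×3.53) = 3.519×10^-4 K/W
R_expanded polystyrene = ln(48/32)/(2π×0.0336×3.53) = 0.5441 K/W
R_cork board = ln(128/48)/(2π×0.051×3.53) = 0.8671 K/W
R_outer film = 1/(h_o·2πr_oL) = 1/(25.1×2π×0.128×3.53) = 0.01403 K/W
R_total = 1.426 K/W
Q = ΔT/R_total = 75/1.426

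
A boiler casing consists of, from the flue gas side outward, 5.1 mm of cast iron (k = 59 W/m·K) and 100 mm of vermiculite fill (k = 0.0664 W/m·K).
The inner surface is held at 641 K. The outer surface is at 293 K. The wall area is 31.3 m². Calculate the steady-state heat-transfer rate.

Q ≈ 7230 W

Series thermal resistances:
R_cast iron = L/(kA) = 0.0051/(59×31.3) = 2.762×10^-6 K/W
R_vermiculite fill = L/(kA) = 0.1/(0.0664×31.3) = 0.04812 K/W
R_total = 0.04812 K/W
Q = ΔT / R_total = 348 / 0.04812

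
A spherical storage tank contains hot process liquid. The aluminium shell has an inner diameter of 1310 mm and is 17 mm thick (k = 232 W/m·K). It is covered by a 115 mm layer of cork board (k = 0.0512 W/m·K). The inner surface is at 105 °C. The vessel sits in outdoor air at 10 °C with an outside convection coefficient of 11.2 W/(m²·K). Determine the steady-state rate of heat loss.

For a spherical shell R = (1/r₁ − 1/r₂)/(4πk); film R = 1/(h·4πr²). In series:
R_aluminium shell = (1/0.655 − 1/0.672)/(4π×232) = 1.325×10^-5 K/W
R_cork board = (1/0.672 − 1/0.787)/(4π×0.0512) = 0.338 K/W
R_outer film = 1/(h·4πr_o²) = 1/(11.2×4π×0.787²) = 0.01147 K/W
R_total = 0.3495 K/W
Q = ΔT/R_total = 95/0.3495

Q ≈ 272 W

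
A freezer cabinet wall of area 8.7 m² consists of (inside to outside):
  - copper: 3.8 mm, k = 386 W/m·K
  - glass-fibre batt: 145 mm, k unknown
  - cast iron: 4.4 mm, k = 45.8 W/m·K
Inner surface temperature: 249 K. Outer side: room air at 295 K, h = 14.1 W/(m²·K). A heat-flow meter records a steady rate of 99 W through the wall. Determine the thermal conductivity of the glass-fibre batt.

k ≈ 0.0365 W/(m·K)

Treating each layer as a thermal resistance in series:
R_copper = L/(kA) = 0.0038/(386×8.7) = 1.132×10^-6 K/W
R_cast iron = L/(kA) = 0.0044/(45.8×8.7) = 1.104×10^-5 K/W
R_outer film = 1/(h_o·A) = 1/(14.1×8.7) = 0.008152 K/W
Sum of known resistances R_other = 0.008164 K/W
Total R = ΔT/Q = 46/99 = 0.4646 K/W
R_glass-fibre batt = R_total − R_other = 0.4565 K/W
k = L/(R·A) = 0.145/(0.4565×8.7)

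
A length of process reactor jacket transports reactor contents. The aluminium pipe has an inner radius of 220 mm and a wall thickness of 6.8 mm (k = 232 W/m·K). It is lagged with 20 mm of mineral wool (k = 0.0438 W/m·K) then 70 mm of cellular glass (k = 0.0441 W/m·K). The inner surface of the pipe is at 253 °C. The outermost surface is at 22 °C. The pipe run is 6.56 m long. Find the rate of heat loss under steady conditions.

Per-layer cylindrical resistances, series-summed:
R_aluminium pipe wall = ln(226.8/220)/(2π×232×6.56) = 3.183×10^-6 K/W
R_mineral wool = ln(246.8/226.8)/(2π×0.0438×6.56) = 0.04681 K/W
R_cellular glass = ln(316.8/246.8)/(2π×0.0441×6.56) = 0.1374 K/W
R_total = 0.1842 K/W
Q = ΔT/R_total = 231/0.1842

Q ≈ 1250 W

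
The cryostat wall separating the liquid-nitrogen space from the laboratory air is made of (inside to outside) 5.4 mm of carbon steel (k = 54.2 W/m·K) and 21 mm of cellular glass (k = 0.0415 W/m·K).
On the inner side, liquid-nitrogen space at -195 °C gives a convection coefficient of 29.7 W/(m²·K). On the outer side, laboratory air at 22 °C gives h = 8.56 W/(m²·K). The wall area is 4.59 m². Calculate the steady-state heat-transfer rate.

Q ≈ 1520 W

Thermal resistances in series:
R_inner film = 1/(h_i·A) = 1/(29.7×4.59) = 0.007336 K/W
R_carbon steel = L/(kA) = 0.0054/(54.2×4.59) = 2.171×10^-5 K/W
R_cellular glass = L/(kA) = 0.021/(0.0415×4.59) = 0.1102 K/W
R_outer film = 1/(h_o·A) = 1/(8.56×4.59) = 0.02545 K/W
R_total = 0.1431 K/W
Q = ΔT / R_total = 217 / 0.1431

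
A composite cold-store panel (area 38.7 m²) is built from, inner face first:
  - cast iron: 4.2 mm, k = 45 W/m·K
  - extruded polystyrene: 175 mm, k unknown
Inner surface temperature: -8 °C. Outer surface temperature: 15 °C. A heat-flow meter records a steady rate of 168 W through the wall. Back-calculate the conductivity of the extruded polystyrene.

k ≈ 0.033 W/(m·K)

Model the wall as resistances in series:
R_cast iron = L/(kA) = 0.0042/(45×38.7) = 2.412×10^-6 K/W
Sum of known resistances R_other = 2.412×10^-6 K/W
Total R = ΔT/Q = 23/168 = 0.1369 K/W
R_extruded polystyrene = R_total − R_other = 0.1369 K/W
k = L/(R·A) = 0.175/(0.1369×38.7)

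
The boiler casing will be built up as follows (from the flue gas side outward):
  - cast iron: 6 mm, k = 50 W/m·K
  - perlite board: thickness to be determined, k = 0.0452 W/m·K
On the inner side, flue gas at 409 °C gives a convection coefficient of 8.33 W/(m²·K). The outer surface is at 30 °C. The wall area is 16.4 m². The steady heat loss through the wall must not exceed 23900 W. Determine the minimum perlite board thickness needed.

L ≈ 6.32 mm

Model the wall as resistances in series:
R_inner film = 1/(h_i·A) = 1/(8.33×16.4) = 0.00732 K/W
R_cast iron = L/(kA) = 0.006/(50×16.4) = 7.317×10^-6 K/W
Sum of the known resistances R_other = 0.007327 K/W
Required total resistance R_tot = ΔT/Q_allow = 379/23900 = 0.01586 K/W
R_perlite board = R_tot − R_other = 0.00853 K/W
L = R·k·A = 0.00853×0.0452×16.4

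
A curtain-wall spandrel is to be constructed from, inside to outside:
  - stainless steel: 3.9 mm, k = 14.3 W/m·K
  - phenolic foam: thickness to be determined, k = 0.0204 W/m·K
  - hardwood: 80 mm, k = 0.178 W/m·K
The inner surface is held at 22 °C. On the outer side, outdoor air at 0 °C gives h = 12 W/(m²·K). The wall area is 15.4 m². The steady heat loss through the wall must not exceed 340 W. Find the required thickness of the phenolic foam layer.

Treating each layer as a thermal resistance in series:
R_stainless steel = L/(kA) = 0.0039/(14.3×15.4) = 1.771×10^-5 K/W
R_hardwood = L/(kA) = 0.08/(0.178×15.4) = 0.02918 K/W
R_outer film = 1/(h_o·A) = 1/(12×15.4) = 0.005411 K/W
Sum of the known resistances R_other = 0.03461 K/W
Required total resistance R_tot = ΔT/Q_allow = 22/340 = 0.06471 K/W
R_phenolic foam = R_tot − R_other = 0.03009 K/W
L = R·k·A = 0.03009×0.0204×15.4

L ≈ 9.45 mm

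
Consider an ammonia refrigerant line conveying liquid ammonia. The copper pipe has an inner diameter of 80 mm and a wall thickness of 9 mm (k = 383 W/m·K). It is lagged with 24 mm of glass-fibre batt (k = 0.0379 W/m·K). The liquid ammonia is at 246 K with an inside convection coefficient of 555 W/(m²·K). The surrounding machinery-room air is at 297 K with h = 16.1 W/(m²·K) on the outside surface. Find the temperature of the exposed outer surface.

Treating each annulus and film as a series resistance:
R_inner film = 1/(h_i·2πr₁L) = 1/(555×2π×0.04×1) = 0.007169 K/W
R_copper pipe wall = ln(49/40)/(2π×383×1) = 8.433×10^-5 K/W
R_glass-fibre batt = ln(73/49)/(2π×0.0379×1) = 1.674 K/W
R_outer film = 1/(h_o·2πr_oL) = 1/(16.1×2π×0.073×1) = 0.1354 K/W
R_total = 1.817 K/W
Q = ΔT/R_total = 51/1.817
Q = 28.1 W/m
T_interface = T_inner + Q·ΣR(inner→interface) = 246 + 28.1×1.681

T ≈ 293 K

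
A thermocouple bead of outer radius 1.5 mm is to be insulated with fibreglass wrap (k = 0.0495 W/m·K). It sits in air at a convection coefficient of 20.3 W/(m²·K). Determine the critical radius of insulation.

r_cr ≈ 4.88 mm

For a sphere r_cr = 2k/h = 2×0.0495/20.3
r_cr = 4.88 mm; since the bare radius (1.5 mm) is below r_cr, adding a thin layer of insulation will *increase* heat loss.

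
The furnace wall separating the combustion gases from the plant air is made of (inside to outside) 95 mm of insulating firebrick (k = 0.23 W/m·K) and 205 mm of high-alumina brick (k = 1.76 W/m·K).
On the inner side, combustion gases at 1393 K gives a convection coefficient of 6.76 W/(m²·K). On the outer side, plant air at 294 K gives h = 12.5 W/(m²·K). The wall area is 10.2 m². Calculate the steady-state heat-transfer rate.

Q ≈ 14800 W

Series thermal resistances:
R_inner film = 1/(h_i·A) = 1/(6.76×10.2) = 0.0145 K/W
R_insulating firebrick = L/(kA) = 0.095/(0.23×10.2) = 0.04049 K/W
R_high-alumina brick = L/(kA) = 0.205/(1.76×10.2) = 0.01142 K/W
R_outer film = 1/(h_o·A) = 1/(12.5×10.2) = 0.007843 K/W
R_total = 0.07426 K/W
Q = ΔT / R_total = 1099 / 0.07426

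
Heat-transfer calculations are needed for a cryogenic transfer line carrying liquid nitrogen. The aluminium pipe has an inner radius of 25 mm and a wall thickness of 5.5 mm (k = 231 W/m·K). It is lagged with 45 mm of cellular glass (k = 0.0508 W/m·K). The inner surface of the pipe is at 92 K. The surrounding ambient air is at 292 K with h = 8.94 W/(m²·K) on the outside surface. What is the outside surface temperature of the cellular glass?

T ≈ 277 K

Cylindrical conduction, so R = ln(r₂/r₁)/(2πkL) per layer, in series:
R_aluminium pipe wall = ln(30.5/25)/(2π×231×1) = 1.37×10^-4 K/W
R_cellular glass = ln(75.5/30.5)/(2π×0.0508×1) = 2.84 K/W
R_outer film = 1/(h_o·2πr_oL) = 1/(8.94×2π×0.0755×1) = 0.2358 K/W
R_total = 3.076 K/W
Q = ΔT/R_total = 200/3.076
Q = 65 W/m
T_interface = T_inner + Q·ΣR(inner→interface) = 92 + 65×2.84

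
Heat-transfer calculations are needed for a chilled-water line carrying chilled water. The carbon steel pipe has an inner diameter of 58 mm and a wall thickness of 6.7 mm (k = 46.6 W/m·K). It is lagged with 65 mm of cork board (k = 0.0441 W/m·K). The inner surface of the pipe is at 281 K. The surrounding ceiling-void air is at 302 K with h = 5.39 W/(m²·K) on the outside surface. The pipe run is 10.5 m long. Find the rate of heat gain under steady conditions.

Q ≈ 54.6 W

Cylindrical conduction, so R = ln(r₂/r₁)/(2πkL) per layer, in series:
R_carbon steel pipe wall = ln(35.7/29)/(2π×46.6×10.5) = 6.761×10^-5 K/W
R_cork board = ln(100.7/35.7)/(2π×0.0441×10.5) = 0.3564 K/W
R_outer film = 1/(h_o·2πr_oL) = 1/(5.39×2π×0.1007×10.5) = 0.02793 K/W
R_total = 0.3844 K/W
Q = ΔT/R_total = 21/0.3844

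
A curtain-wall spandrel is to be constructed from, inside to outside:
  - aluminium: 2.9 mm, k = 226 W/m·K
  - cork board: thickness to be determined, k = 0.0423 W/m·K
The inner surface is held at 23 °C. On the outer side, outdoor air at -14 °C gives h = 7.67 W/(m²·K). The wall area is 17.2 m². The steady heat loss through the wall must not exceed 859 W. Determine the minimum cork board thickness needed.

L ≈ 25.8 mm

Series thermal resistances:
R_aluminium = L/(kA) = 0.0029/(226×17.2) = 7.46×10^-7 K/W
R_outer film = 1/(h_o·A) = 1/(7.67×17.2) = 0.00758 K/W
Sum of the known resistances R_other = 0.007581 K/W
Required total resistance R_tot = ΔT/Q_allow = 37/859 = 0.04307 K/W
R_cork board = R_tot − R_other = 0.03549 K/W
L = R·k·A = 0.03549×0.0423×17.2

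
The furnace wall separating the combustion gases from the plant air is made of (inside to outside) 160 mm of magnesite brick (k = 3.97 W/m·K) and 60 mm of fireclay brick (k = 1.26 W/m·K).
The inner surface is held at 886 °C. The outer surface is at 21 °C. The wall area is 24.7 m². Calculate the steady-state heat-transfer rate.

Q ≈ 243000 W

Treating each layer as a thermal resistance in series:
R_magnesite brick = L/(kA) = 0.16/(3.97×24.7) = 0.001632 K/W
R_fireclay brick = L/(kA) = 0.06/(1.26×24.7) = 0.001928 K/W
R_total = 0.00356 K/W
Q = ΔT / R_total = 865 / 0.00356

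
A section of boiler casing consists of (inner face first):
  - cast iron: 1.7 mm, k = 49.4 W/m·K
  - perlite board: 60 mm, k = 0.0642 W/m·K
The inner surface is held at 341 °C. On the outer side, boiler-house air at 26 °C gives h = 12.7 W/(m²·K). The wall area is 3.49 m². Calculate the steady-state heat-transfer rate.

Series thermal resistances:
R_cast iron = L/(kA) = 0.0017/(49.4×3.49) = 9.86×10^-6 K/W
R_perlite board = L/(kA) = 0.06/(0.0642×3.49) = 0.2678 K/W
R_outer film = 1/(h_o·A) = 1/(12.7×3.49) = 0.02256 K/W
R_total = 0.2904 K/W
Q = ΔT / R_total = 315 / 0.2904

Q ≈ 1080 W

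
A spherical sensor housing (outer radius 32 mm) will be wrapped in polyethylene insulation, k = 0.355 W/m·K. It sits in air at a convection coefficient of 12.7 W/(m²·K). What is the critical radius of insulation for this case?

r_cr ≈ 55.9 mm

For a sphere r_cr = 2k/h = 2×0.355/12.7
r_cr = 55.9 mm; since the bare radius (32 mm) is below r_cr, adding a thin layer of insulation will *increase* heat loss.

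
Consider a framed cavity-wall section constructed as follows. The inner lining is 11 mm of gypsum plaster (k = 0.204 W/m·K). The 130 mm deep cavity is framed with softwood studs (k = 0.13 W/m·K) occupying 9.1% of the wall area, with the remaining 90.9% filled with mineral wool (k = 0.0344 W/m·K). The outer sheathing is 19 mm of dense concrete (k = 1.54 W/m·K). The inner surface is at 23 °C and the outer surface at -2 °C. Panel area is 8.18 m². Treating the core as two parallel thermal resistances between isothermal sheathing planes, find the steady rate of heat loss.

Sheathing layers in series; stud and cavity paths in parallel between them.
R_inner = 0.011/(0.204×8.18) = 0.006592 K/W
R_stud  = 0.13/(0.13×0.091×8.18) = 1.343 K/W
R_cav   = 0.13/(0.0344×0.909×8.18) = 0.5082 K/W
1/R_core = 1/R_stud + 1/R_cav → R_core = 0.3687 K/W
R_outer = 0.019/(1.54×8.18) = 0.001508 K/W
R_total = 0.3768 K/W
Q = ΔT/R_total = 25/0.3768

Q ≈ 66.3 W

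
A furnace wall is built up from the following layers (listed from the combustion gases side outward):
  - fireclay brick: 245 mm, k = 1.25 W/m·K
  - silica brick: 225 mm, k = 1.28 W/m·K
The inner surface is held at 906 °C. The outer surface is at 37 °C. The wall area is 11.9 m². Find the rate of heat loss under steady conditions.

Series thermal resistances:
R_fireclay brick = L/(kA) = 0.245/(1.25×11.9) = 0.01647 K/W
R_silica brick = L/(kA) = 0.225/(1.28×11.9) = 0.01477 K/W
R_total = 0.03124 K/W
Q = ΔT / R_total = 869 / 0.03124

Q ≈ 27800 W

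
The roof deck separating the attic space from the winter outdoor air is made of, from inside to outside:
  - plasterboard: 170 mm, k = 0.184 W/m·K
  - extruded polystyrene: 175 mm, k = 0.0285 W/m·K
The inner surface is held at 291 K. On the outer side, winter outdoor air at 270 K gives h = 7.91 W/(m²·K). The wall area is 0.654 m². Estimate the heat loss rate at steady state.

Model the wall as resistances in series:
R_plasterboard = L/(kA) = 0.17/(0.184×0.654) = 1.413 K/W
R_extruded polystyrene = L/(kA) = 0.175/(0.0285×0.654) = 9.389 K/W
R_outer film = 1/(h_o·A) = 1/(7.91×0.654) = 0.1933 K/W
R_total = 10.99 K/W
Q = ΔT / R_total = 21 / 10.99

Q ≈ 1.91 W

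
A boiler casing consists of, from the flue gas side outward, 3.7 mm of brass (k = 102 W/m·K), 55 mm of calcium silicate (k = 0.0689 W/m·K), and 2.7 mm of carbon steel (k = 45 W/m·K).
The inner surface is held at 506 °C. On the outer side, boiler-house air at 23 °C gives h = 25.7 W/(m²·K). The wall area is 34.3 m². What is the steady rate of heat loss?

Thermal resistances in series:
R_brass = L/(kA) = 0.0037/(102×34.3) = 1.058×10^-6 K/W
R_calcium silicate = L/(kA) = 0.055/(0.0689×34.3) = 0.02327 K/W
R_carbon steel = L/(kA) = 0.0027/(45×34.3) = 1.749×10^-6 K/W
R_outer film = 1/(h_o·A) = 1/(25.7×34.3) = 0.001134 K/W
R_total = 0.02441 K/W
Q = ΔT / R_total = 483 / 0.02441

Q ≈ 19800 W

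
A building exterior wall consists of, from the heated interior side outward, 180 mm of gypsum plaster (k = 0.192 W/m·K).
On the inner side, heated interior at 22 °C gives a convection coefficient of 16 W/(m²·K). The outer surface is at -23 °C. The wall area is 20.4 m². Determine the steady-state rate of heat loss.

Model the wall as resistances in series:
R_inner film = 1/(h_i·A) = 1/(16×20.4) = 0.003064 K/W
R_gypsum plaster = L/(kA) = 0.18/(0.192×20.4) = 0.04596 K/W
R_total = 0.04902 K/W
Q = ΔT / R_total = 45 / 0.04902

Q ≈ 918 W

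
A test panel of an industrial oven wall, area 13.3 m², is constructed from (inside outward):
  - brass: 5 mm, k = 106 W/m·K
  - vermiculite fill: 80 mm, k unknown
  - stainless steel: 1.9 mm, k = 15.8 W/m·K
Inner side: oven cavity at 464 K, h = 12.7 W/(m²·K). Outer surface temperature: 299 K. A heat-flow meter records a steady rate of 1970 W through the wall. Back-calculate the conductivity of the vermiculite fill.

k ≈ 0.0773 W/(m·K)

Thermal resistances in series:
R_inner film = 1/(h_i·A) = 1/(12.7×13.3) = 0.00592 K/W
R_brass = L/(kA) = 0.005/(106×13.3) = 3.547×10^-6 K/W
R_stainless steel = L/(kA) = 0.0019/(15.8×13.3) = 9.042×10^-6 K/W
Sum of known resistances R_other = 0.005933 K/W
Total R = ΔT/Q = 165/1970 = 0.08376 K/W
R_vermiculite fill = R_total − R_other = 0.07782 K/W
k = L/(R·A) = 0.08/(0.07782×13.3)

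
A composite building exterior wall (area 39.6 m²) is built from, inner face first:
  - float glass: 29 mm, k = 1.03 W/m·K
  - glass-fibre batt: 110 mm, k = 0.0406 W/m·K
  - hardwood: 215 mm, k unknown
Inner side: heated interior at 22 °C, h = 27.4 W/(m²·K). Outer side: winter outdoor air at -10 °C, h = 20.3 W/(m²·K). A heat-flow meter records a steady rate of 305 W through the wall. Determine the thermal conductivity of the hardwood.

k ≈ 0.161 W/(m·K)

Model the wall as resistances in series:
R_inner film = 1/(h_i·A) = 1/(27.4×39.6) = 9.216×10^-4 K/W
R_float glass = L/(kA) = 0.029/(1.03×39.6) = 7.11×10^-4 K/W
R_glass-fibre batt = L/(kA) = 0.11/(0.0406×39.6) = 0.06842 K/W
R_outer film = 1/(h_o·A) = 1/(20.3×39.6) = 0.001244 K/W
Sum of known resistances R_other = 0.07129 K/W
Total R = ΔT/Q = 32/305 = 0.1049 K/W
R_hardwood = R_total − R_other = 0.03362 K/W
k = L/(R·A) = 0.215/(0.03362×39.6)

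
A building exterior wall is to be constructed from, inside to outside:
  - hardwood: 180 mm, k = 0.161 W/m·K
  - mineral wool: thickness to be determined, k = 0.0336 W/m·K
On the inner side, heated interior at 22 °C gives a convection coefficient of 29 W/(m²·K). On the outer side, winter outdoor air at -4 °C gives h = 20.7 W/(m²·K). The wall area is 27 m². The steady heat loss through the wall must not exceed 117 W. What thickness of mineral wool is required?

Thermal resistances in series:
R_inner film = 1/(h_i·A) = 1/(29×27) = 0.001277 K/W
R_hardwood = L/(kA) = 0.18/(0.161×27) = 0.04141 K/W
R_outer film = 1/(h_o·A) = 1/(20.7×27) = 0.001789 K/W
Sum of the known resistances R_other = 0.04447 K/W
Required total resistance R_tot = ΔT/Q_allow = 26/117 = 0.2222 K/W
R_mineral wool = R_tot − R_other = 0.1777 K/W
L = R·k·A = 0.1777×0.0336×27

L ≈ 161 mm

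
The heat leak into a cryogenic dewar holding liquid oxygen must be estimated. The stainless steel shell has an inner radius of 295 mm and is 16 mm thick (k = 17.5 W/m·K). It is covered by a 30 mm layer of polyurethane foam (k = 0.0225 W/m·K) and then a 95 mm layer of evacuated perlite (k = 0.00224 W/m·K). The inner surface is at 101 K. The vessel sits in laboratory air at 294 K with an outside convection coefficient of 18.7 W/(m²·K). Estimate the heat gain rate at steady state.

Each spherical layer contributes R = (1/r_i − 1/r_o)/(4πk):
R_stainless steel shell = (1/0.295 − 1/0.311)/(4π×17.5) = 7.93×10^-4 K/W
R_polyurethane foam = (1/0.311 − 1/0.341)/(4π×0.0225) = 1 K/W
R_evacuated perlite = (1/0.341 − 1/0.436)/(4π×0.00224) = 22.7 K/W
R_outer film = 1/(h·4πr_o²) = 1/(18.7×4π×0.436²) = 0.02239 K/W
R_total = 23.72 K/W
Q = ΔT/R_total = 193/23.72

Q ≈ 8.14 W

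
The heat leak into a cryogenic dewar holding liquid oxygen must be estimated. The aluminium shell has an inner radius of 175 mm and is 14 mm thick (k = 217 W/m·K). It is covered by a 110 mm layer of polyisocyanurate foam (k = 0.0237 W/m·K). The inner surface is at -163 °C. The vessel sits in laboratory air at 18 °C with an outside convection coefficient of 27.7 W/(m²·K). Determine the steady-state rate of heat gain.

Each spherical layer contributes R = (1/r_i − 1/r_o)/(4πk):
R_aluminium shell = (1/0.175 − 1/0.189)/(4π×217) = 1.552×10^-4 K/W
R_polyisocyanurate foam = (1/0.189 − 1/0.299)/(4π×0.0237) = 6.536 K/W
R_outer film = 1/(h·4πr_o²) = 1/(27.7×4π×0.299²) = 0.03213 K/W
R_total = 6.568 K/W
Q = ΔT/R_total = 181/6.568

Q ≈ 27.6 W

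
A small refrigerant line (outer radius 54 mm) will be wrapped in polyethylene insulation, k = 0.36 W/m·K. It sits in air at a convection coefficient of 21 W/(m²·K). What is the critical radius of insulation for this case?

r_cr ≈ 17.1 mm

For a cylinder r_cr = k/h = 0.36/21
r_cr = 17.1 mm; since the bare radius (54 mm) is above r_cr, any added insulation will reduce heat loss.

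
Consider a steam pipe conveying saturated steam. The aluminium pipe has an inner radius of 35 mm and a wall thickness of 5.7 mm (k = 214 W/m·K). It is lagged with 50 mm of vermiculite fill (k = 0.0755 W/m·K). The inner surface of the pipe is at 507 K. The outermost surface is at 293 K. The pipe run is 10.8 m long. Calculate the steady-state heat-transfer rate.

Q ≈ 1370 W

Radial resistances (cylindrical: R_cond = ln(r_o/r_i)/(2πkL), R_conv = 1/(h·2πrL)):
R_aluminium pipe wall = ln(40.7/35)/(2π×214×10.8) = 1.039×10^-5 K/W
R_vermiculite fill = ln(90.7/40.7)/(2π×0.0755×10.8) = 0.1564 K/W
R_total = 0.1564 K/W
Q = ΔT/R_total = 214/0.1564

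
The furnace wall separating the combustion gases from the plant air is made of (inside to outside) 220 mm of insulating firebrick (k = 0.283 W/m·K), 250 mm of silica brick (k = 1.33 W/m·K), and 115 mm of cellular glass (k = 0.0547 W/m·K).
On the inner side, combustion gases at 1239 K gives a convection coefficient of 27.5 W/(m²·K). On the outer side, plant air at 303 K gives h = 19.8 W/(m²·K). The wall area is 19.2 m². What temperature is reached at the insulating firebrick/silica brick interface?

Treating each layer as a thermal resistance in series:
R_inner film = 1/(h_i·A) = 1/(27.5×19.2) = 0.001894 K/W
R_insulating firebrick = L/(kA) = 0.22/(0.283×19.2) = 0.04049 K/W
R_silica brick = L/(kA) = 0.25/(1.33×19.2) = 0.00979 K/W
R_cellular glass = L/(kA) = 0.115/(0.0547×19.2) = 0.1095 K/W
R_outer film = 1/(h_o·A) = 1/(19.8×19.2) = 0.00263 K/W
R_total = 0.1643 K/W;  Q = ΔT/R_total = 936/0.1643 = 5697 W
T_interface = T_inner − Q·ΣR(inner→interface) = 1239 − 5700×0.04238

T ≈ 998 K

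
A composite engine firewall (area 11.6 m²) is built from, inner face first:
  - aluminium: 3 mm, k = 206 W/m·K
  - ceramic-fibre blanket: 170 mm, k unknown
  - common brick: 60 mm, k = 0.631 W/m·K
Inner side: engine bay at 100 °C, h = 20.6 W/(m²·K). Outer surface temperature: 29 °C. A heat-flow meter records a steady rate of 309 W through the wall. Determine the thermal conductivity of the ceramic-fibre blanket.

k ≈ 0.0674 W/(m·K)

Using the resistance-network approach (series):
R_inner film = 1/(h_i·A) = 1/(20.6×11.6) = 0.004185 K/W
R_aluminium = L/(kA) = 0.003/(206×11.6) = 1.255×10^-6 K/W
R_common brick = L/(kA) = 0.06/(0.631×11.6) = 0.008197 K/W
Sum of known resistances R_other = 0.01238 K/W
Total R = ΔT/Q = 71/309 = 0.2298 K/W
R_ceramic-fibre blanket = R_total − R_other = 0.2174 K/W
k = L/(R·A) = 0.17/(0.2174×11.6)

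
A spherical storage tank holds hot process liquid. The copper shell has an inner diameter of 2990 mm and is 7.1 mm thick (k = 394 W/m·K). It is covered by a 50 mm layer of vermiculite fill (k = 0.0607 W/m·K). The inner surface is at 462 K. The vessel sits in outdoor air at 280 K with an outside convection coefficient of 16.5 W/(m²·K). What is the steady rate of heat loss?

Spherical conduction: R = (1/r_in − 1/r_out)/(4πk) per layer; series-sum.
R_copper shell = (1/1.495 − 1/1.5021)/(4π×394) = 6.386×10^-7 K/W
R_vermiculite fill = (1/1.5021 − 1/1.5521)/(4π×0.0607) = 0.02812 K/W
R_outer film = 1/(h·4πr_o²) = 1/(16.5×4π×1.5521²) = 0.002002 K/W
R_total = 0.03012 K/W
Q = ΔT/R_total = 182/0.03012

Q ≈ 6040 W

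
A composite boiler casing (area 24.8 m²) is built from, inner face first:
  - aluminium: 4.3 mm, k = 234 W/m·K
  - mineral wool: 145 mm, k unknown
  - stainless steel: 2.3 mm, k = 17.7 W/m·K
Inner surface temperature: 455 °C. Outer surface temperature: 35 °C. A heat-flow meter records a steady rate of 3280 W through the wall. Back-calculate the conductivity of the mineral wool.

k ≈ 0.0457 W/(m·K)

Series thermal resistances:
R_aluminium = L/(kA) = 0.0043/(234×24.8) = 7.41×10^-7 K/W
R_stainless steel = L/(kA) = 0.0023/(17.7×24.8) = 5.24×10^-6 K/W
Sum of known resistances R_other = 5.981×10^-6 K/W
Total R = ΔT/Q = 420/3280 = 0.128 K/W
R_mineral wool = R_total − R_other = 0.128 K/W
k = L/(R·A) = 0.145/(0.128×24.8)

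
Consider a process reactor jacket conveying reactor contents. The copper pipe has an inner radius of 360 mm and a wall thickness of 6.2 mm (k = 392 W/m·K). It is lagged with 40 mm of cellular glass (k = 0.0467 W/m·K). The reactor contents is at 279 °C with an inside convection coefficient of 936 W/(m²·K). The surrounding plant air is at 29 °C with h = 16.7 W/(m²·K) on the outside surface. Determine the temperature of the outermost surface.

T ≈ 44.5 °C

Treating each annulus and film as a series resistance:
R_inner film = 1/(h_i·2πr₁L) = 1/(936×2π×0.36×1) = 4.723×10^-4 K/W
R_copper pipe wall = ln(366.2/360)/(2π×392×1) = 6.933×10^-6 K/W
R_cellular glass = ln(406.2/366.2)/(2π×0.0467×1) = 0.3533 K/W
R_outer film = 1/(h_o·2πr_oL) = 1/(16.7×2π×0.4062×1) = 0.02346 K/W
R_total = 0.3772 K/W
Q = ΔT/R_total = 250/0.3772
Q = 663 W/m
T_interface = T_inner − Q·ΣR(inner→interface) = 279 − 663×0.3538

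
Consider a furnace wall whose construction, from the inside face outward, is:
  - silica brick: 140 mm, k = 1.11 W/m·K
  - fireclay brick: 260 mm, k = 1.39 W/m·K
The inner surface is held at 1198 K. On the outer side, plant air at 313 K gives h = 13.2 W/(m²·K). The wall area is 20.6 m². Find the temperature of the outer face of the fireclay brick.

Treating each layer as a thermal resistance in series:
R_silica brick = L/(kA) = 0.14/(1.11×20.6) = 0.006123 K/W
R_fireclay brick = L/(kA) = 0.26/(1.39×20.6) = 0.00908 K/W
R_outer film = 1/(h_o·A) = 1/(13.2×20.6) = 0.003678 K/W
R_total = 0.01888 K/W;  Q = ΔT/R_total = 885/0.01888 = 46870 W
T_interface = T_inner − Q·ΣR(inner→interface) = 1198 − 46900×0.0152

T ≈ 485 K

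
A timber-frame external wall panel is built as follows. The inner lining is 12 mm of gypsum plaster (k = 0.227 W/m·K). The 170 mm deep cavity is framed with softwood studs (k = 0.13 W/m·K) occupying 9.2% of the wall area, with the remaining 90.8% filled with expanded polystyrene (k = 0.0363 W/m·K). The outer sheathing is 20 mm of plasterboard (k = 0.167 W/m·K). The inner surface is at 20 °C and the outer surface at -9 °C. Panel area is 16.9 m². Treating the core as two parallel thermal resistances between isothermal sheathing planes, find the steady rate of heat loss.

Q ≈ 124 W

Sheathing layers in series; stud and cavity paths in parallel between them.
R_inner = 0.012/(0.227×16.9) = 0.003128 K/W
R_stud  = 0.17/(0.13×0.092×16.9) = 0.8411 K/W
R_cav   = 0.17/(0.0363×0.908×16.9) = 0.3052 K/W
1/R_core = 1/R_stud + 1/R_cav → R_core = 0.2239 K/W
R_outer = 0.02/(0.167×16.9) = 0.007086 K/W
R_total = 0.2341 K/W
Q = ΔT/R_total = 29/0.2341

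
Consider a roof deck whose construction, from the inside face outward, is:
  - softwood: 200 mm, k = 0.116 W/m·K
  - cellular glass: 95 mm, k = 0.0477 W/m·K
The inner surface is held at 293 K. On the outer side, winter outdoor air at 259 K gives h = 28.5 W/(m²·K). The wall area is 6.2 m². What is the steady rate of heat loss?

Q ≈ 56.2 W

Model the wall as resistances in series:
R_softwood = L/(kA) = 0.2/(0.116×6.2) = 0.2781 K/W
R_cellular glass = L/(kA) = 0.095/(0.0477×6.2) = 0.3212 K/W
R_outer film = 1/(h_o·A) = 1/(28.5×6.2) = 0.005659 K/W
R_total = 0.605 K/W
Q = ΔT / R_total = 34 / 0.605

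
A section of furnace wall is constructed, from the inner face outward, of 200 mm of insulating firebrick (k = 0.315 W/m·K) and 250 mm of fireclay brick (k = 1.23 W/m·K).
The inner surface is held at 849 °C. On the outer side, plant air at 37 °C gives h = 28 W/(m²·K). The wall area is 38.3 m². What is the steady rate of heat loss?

Q ≈ 35600 W

Model the wall as resistances in series:
R_insulating firebrick = L/(kA) = 0.2/(0.315×38.3) = 0.01658 K/W
R_fireclay brick = L/(kA) = 0.25/(1.23×38.3) = 0.005307 K/W
R_outer film = 1/(h_o·A) = 1/(28×38.3) = 9.325×10^-4 K/W
R_total = 0.02282 K/W
Q = ΔT / R_total = 812 / 0.02282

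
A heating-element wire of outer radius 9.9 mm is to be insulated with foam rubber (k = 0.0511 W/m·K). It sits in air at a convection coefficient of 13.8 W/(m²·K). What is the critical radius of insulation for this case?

r_cr ≈ 3.7 mm

For a cylinder r_cr = k/h = 0.0511/13.8
r_cr = 3.7 mm; since the bare radius (9.9 mm) is above r_cr, any added insulation will reduce heat loss.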